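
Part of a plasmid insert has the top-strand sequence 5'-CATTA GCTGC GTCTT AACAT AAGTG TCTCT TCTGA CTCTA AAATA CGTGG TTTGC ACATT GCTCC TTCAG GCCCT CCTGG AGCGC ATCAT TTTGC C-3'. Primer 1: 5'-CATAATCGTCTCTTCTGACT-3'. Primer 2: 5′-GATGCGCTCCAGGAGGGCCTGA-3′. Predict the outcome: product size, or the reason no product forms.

Primer 1 (CATAATCGTCTCTTCTGACT) does not match the top strand, and its reverse complement AGTCAGAAGAGACGATTATG does not match either.
With no annealing site for primer 1, no amplification occurs.

No product — primer 1 has no binding site in the template.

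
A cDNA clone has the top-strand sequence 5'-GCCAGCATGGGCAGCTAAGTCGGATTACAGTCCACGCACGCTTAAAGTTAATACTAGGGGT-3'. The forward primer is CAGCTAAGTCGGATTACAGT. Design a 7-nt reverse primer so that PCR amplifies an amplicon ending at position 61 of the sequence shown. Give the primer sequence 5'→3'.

The forward primer binds at positions 12–31; the product's 3' end on the top strand is position 61.
The reverse primer anneals to the top strand over positions 55–61, i.e. to TAGGGGT.
Its sequence written 5'→3' is the reverse complement: ACCCCTA.

5'-ACCCCTA-3'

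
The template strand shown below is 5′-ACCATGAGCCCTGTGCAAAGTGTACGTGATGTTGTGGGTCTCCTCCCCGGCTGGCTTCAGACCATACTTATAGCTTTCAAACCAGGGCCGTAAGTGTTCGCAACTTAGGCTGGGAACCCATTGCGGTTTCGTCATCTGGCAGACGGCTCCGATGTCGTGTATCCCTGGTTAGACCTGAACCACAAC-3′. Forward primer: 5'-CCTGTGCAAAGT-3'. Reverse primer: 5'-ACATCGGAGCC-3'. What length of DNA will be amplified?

The forward primer matches the template at positions 10–21.
Reverse complement of the reverse primer: GGCTCCGATGT. This occurs on the top strand at positions 145–155.
Amplicon spans positions 10–155: 146 bp.

146 bp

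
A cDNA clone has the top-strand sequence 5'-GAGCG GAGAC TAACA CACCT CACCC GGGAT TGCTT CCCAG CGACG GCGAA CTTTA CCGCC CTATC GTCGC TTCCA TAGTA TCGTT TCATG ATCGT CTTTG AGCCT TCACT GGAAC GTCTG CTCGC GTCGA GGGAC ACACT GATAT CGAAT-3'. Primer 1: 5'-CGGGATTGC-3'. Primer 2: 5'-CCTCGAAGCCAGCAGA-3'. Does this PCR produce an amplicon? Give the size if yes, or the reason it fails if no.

Primer 2 (CCTCGAAGCCAGCAGA) does not match the top strand, and its reverse complement TCTGCTGGCTTCGAGG does not match either.
With no annealing site for primer 2, no amplification occurs.

No product — primer 2 has no binding site in the template.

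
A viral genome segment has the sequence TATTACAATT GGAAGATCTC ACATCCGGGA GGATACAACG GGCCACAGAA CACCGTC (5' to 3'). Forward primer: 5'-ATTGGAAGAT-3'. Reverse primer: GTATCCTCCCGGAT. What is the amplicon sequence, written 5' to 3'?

5'-ATTGGAAGATCTCACATCCGGGAGGATAC-3'

Scanning the template, ATTGGAAGAT occurs at positions 8–17; this primer anneals to the bottom strand there with its 3' end pointing downstream.
Taking the reverse complement of GTATCCTCCCGGAT gives ATCCGGGAGGATAC, found at positions 23–36 on the template; the primer anneals here to the top strand with its 3' end pointing upstream.
The product is the template from position 8 through 36 (29 bp).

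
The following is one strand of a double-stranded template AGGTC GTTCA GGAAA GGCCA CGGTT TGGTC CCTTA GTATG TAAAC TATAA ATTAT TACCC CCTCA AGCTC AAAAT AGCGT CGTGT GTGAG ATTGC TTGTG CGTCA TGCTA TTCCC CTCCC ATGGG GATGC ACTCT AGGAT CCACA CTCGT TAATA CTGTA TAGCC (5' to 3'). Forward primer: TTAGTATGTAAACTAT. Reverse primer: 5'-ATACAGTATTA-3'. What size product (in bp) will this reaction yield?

129 bp

Scanning the template, TTAGTATGTAAACTAT occurs at positions 33–48; this primer anneals to the bottom strand there with its 3' end pointing downstream.
Taking the reverse complement of ATACAGTATTA gives TAATACTGTAT, found at positions 151–161 on the template; the primer anneals here to the top strand with its 3' end pointing upstream.
The product runs from position 33 to position 161, so its length is 161 − 33 + 1 = 129 bp.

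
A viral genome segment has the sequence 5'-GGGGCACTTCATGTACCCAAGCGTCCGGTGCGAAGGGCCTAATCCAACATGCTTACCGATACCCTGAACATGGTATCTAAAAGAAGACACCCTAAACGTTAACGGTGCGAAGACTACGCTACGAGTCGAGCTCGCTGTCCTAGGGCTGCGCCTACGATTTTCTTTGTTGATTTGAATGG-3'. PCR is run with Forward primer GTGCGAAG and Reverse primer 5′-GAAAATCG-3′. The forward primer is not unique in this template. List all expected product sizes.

135 bp, 58 bp

The forward primer GTGCGAAG matches the top strand at positions 28–35, 105–112.
The reverse primer's reverse complement is CGATTTTC, matching at positions 155–162.
Each forward site pairs with the reverse site to give a product ending at position 162: sizes 135, 58 bp.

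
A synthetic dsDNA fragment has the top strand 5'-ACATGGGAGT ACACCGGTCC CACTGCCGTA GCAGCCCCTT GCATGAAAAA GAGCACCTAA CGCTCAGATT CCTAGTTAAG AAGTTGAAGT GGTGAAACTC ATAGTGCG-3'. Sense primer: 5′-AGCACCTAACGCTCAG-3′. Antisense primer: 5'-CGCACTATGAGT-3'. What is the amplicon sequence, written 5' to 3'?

5'-AGCACCTAACGCTCAGATTCCTAGTTAAGAAGTTGAAGTGGTGAAACTCATAGTGCG-3'

Forward primer AGCACCTAACGCTCAG is found on the top strand at positions 52–67.
Reverse complement of the reverse primer: ACTCATAGTGCG. This occurs on the top strand at positions 97–108.
The product is the template from position 52 through 108 (57 bp).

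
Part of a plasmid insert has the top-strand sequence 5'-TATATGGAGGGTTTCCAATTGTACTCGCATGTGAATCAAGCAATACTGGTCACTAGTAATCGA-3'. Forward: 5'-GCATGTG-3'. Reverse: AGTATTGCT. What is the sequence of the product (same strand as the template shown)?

Scanning the template, GCATGTG occurs at positions 27–33; this primer anneals to the bottom strand there with its 3' end pointing downstream.
Reverse complement of the reverse primer: AGCAATACT. This occurs on the top strand at positions 39–47.
The product is the template from position 27 through 47 (21 bp).

5'-GCATGTGAATCAAGCAATACT-3'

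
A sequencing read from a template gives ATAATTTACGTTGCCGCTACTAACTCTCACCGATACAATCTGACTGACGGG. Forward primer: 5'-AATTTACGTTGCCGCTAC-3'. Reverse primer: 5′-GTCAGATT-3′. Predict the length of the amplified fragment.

Forward primer AATTTACGTTGCCGCTAC is found on the top strand at positions 3–20.
Taking the reverse complement of GTCAGATT gives AATCTGAC, found at positions 37–44 on the template; the primer anneals here to the top strand with its 3' end pointing upstream.
The product runs from position 3 to position 44, so its length is 44 − 3 + 1 = 42 bp.

42 bp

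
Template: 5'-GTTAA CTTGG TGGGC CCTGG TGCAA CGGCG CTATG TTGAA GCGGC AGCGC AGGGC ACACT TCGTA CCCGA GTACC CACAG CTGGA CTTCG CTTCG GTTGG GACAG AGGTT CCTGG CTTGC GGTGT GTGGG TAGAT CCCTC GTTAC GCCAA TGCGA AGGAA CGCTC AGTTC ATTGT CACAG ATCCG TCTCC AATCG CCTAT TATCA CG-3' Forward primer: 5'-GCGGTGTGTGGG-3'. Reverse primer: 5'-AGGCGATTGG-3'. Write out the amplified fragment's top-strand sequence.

The forward primer matches the template at positions 119–130.
Taking the reverse complement of AGGCGATTGG gives CCAATCGCCT, found at positions 189–198 on the template; the primer anneals here to the top strand with its 3' end pointing upstream.
The product is the template from position 119 through 198 (80 bp).

5'-GCGGTGTGTGGGTAGATCCCTCGTTACGCCAATGCGAAGGAACGCTCAGTTCATTGTCACAGATCCGTCTCCAATCGCCT-3'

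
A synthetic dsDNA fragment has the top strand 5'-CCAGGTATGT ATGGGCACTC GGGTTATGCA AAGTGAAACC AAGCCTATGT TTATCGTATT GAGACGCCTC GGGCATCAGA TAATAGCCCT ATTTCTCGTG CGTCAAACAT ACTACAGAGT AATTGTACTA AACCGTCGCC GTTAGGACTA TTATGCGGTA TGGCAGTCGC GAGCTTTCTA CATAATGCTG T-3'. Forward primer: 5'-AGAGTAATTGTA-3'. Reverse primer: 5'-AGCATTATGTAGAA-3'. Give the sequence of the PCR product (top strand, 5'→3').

5'-AGAGTAATTGTACTAAACCGTCGCCGTTAGGACTATTATGCGGTATGGCAGTCGCGAGCTTTCTACATAATGCT-3'

Forward primer AGAGTAATTGTA is found on the top strand at positions 116–127.
The reverse primer's reverse complement is TTCTACATAATGCT, which matches the template at positions 176–189.
The product is the template from position 116 through 189 (74 bp).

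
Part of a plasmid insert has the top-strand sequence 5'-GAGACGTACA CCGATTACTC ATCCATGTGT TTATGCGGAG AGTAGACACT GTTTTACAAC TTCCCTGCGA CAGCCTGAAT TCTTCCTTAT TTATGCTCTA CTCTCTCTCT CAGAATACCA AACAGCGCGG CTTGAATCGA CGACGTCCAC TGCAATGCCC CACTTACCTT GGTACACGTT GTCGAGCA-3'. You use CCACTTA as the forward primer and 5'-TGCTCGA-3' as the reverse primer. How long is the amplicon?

The forward primer matches the template at positions 160–166.
Reverse complement of the reverse primer: TCGAGCA. This occurs on the top strand at positions 182–188.
Product length = (reverse-primer end) − (forward-primer start) + 1 = 188 − 160 + 1 = 29 bp.

29 bp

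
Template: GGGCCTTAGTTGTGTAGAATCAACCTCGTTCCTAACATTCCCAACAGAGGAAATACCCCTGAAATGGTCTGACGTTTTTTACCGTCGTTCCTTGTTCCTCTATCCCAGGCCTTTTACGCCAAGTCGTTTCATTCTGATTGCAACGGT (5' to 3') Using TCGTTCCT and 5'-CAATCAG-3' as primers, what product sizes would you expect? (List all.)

115 bp, 56 bp

The forward primer TCGTTCCT matches the top strand at positions 26–33, 85–92.
The reverse primer's reverse complement is CTGATTG, matching at positions 134–140.
Each forward site pairs with the reverse site to give a product ending at position 140: sizes 115, 56 bp.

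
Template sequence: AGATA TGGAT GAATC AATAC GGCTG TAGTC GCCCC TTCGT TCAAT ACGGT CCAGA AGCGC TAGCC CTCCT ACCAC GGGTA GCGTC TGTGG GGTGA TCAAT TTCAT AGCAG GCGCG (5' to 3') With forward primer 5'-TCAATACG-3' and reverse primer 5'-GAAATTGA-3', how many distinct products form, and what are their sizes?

The forward primer TCAATACG matches the top strand at positions 14–21, 41–48.
The reverse primer's reverse complement is TCAATTTC, matching at positions 96–103.
Each forward site pairs with the reverse site to give a product ending at position 103: sizes 90, 63 bp.

Two products: 90 bp, 63 bp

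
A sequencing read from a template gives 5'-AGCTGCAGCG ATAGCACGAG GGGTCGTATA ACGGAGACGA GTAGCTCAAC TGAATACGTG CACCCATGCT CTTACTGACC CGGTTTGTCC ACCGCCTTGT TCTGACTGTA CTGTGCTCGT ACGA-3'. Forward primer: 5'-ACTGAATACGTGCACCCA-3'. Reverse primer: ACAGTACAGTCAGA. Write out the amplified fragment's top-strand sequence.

The forward primer matches the template at positions 49–66.
The reverse primer's reverse complement is TCTGACTGTACTGT, which matches the template at positions 101–114.
The product is the template from position 49 through 114 (66 bp).

5'-ACTGAATACGTGCACCCATGCTCTTACTGACCCGGTTTGTCCACCGCCTTGTTCTGACTGTACTGT-3'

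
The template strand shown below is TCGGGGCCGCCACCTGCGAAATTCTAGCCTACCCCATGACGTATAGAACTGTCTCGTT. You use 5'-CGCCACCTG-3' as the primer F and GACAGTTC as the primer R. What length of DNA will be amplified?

Scanning the template, CGCCACCTG occurs at positions 8–16; this primer anneals to the bottom strand there with its 3' end pointing downstream.
Taking the reverse complement of GACAGTTC gives GAACTGTC, found at positions 46–53 on the template; the primer anneals here to the top strand with its 3' end pointing upstream.
The product runs from position 8 to position 53, so its length is 53 − 8 + 1 = 46 bp.

46 bp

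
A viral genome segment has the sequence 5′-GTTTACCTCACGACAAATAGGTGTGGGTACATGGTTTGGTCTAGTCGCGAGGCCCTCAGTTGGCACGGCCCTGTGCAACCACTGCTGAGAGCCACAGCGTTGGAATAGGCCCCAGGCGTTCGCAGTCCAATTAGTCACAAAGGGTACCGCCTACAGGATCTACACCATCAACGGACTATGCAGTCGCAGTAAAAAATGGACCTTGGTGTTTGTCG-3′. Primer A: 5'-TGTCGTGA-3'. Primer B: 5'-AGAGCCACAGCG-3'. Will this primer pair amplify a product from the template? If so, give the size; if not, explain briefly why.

No product — the primers' 3' ends point away from each other.

Primer A (TGTCGTGA) has reverse complement TCACGACA, which matches the top strand at positions 8–15; primer A anneals to the top strand there with its 3' end pointing upstream toward position 8.
Primer B (AGAGCCACAGCG) matches the top strand directly at positions 88–99; it anneals to the bottom strand with its 3' end pointing downstream toward position 99.
The 3' ends diverge (primer A extends toward position 1, primer B toward position 215), so the primers never converge on a shared product.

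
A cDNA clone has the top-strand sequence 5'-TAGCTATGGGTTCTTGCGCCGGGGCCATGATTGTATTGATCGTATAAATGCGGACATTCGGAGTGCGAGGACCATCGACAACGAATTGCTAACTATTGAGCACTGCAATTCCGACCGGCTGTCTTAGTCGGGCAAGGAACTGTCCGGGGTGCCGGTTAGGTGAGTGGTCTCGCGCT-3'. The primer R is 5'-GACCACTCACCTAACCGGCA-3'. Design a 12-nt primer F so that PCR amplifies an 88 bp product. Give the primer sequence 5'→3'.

The reverse primer's reverse complement TGCCGGTTAGGTGAGTGGTC matches the template at positions 150–169, so the product ends at position 169.
An 88 bp product then starts at position 169 − 88 + 1 = 82.
The forward primer is identical to the top strand there: CGAATTGCTAAC.

5'-CGAATTGCTAAC-3'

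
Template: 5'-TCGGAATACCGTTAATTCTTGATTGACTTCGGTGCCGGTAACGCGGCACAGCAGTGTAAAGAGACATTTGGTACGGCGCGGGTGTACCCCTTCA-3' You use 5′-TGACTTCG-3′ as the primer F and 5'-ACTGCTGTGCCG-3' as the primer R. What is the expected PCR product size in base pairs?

The forward primer matches the template at positions 24–31.
Reverse complement of the reverse primer: CGGCACAGCAGT. This occurs on the top strand at positions 44–55.
Product length = (reverse-primer end) − (forward-primer start) + 1 = 55 − 24 + 1 = 32 bp.

32 bp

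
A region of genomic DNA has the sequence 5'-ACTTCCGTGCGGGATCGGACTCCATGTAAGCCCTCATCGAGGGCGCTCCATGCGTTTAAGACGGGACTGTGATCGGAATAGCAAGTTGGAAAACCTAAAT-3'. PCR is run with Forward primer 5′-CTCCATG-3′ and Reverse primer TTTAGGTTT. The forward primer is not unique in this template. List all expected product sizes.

80 bp, 54 bp

The forward primer CTCCATG matches the top strand at positions 20–26, 46–52.
The reverse primer's reverse complement is AAACCTAAA, matching at positions 91–99.
Each forward site pairs with the reverse site to give a product ending at position 99: sizes 80, 54 bp.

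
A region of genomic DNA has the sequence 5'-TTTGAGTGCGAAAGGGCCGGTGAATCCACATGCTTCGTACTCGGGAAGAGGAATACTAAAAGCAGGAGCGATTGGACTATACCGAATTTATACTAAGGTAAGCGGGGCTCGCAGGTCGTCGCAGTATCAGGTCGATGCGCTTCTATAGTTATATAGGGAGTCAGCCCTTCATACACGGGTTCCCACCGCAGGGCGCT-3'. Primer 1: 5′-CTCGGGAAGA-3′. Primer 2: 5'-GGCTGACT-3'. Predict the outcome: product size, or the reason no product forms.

Yes — a 127 bp product.

Primer 1 (CTCGGGAAGA) matches the top strand at positions 40–49; it acts as a forward primer.
Primer 2's reverse complement is AGTCAGCC, matching the top strand at positions 159–166; it acts as a reverse primer.
The 3' ends face each other across positions 40–166, giving a 127 bp product.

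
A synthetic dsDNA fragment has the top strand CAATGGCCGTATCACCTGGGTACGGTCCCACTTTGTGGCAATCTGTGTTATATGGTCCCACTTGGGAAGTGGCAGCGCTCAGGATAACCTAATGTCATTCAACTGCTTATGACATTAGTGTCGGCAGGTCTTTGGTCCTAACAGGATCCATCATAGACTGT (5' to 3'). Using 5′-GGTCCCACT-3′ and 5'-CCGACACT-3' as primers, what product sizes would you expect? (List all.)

101 bp, 71 bp

The forward primer GGTCCCACT matches the top strand at positions 24–32, 54–62.
The reverse primer's reverse complement is AGTGTCGG, matching at positions 117–124.
Each forward site pairs with the reverse site to give a product ending at position 124: sizes 101, 71 bp.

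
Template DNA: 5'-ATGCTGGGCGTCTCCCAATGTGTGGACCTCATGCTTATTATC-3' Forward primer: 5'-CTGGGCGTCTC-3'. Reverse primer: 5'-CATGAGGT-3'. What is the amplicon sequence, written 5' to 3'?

The forward primer matches the template at positions 4–14.
Taking the reverse complement of CATGAGGT gives ACCTCATG, found at positions 26–33 on the template; the primer anneals here to the top strand with its 3' end pointing upstream.
The product is the template from position 4 through 33 (30 bp).

5'-CTGGGCGTCTCCCAATGTGTGGACCTCATG-3'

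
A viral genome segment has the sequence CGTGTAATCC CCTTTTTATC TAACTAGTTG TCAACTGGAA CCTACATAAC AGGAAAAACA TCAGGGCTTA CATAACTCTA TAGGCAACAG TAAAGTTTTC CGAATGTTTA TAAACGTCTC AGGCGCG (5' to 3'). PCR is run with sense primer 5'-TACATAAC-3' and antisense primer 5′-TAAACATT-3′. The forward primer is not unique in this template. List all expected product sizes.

68 bp, 42 bp

The forward primer TACATAAC matches the top strand at positions 43–50, 69–76.
The reverse primer's reverse complement is AATGTTTA, matching at positions 103–110.
Each forward site pairs with the reverse site to give a product ending at position 110: sizes 68, 42 bp.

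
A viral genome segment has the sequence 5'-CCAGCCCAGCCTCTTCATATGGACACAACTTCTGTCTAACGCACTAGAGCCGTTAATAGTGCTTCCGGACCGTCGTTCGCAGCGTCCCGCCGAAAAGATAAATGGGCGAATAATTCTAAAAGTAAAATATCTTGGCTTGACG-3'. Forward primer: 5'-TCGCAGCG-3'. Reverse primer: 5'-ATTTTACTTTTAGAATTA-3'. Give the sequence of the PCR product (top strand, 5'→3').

The forward primer matches the template at positions 77–84.
Reverse complement of the reverse primer: TAATTCTAAAAGTAAAAT. This occurs on the top strand at positions 111–128.
The product is the template from position 77 through 128 (52 bp).

5'-TCGCAGCGTCCCGCCGAAAAGATAAATGGGCGAATAATTCTAAAAGTAAAAT-3'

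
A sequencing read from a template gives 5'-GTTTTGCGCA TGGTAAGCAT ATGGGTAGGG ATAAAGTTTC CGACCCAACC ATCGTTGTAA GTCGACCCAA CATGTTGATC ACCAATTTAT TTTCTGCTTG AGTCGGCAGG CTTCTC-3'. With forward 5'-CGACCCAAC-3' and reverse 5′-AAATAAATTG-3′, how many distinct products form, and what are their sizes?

The forward primer CGACCCAAC matches the top strand at positions 41–49, 63–71.
The reverse primer's reverse complement is CAATTTATTT, matching at positions 83–92.
Each forward site pairs with the reverse site to give a product ending at position 92: sizes 52, 30 bp.

Two products: 52 bp, 30 bp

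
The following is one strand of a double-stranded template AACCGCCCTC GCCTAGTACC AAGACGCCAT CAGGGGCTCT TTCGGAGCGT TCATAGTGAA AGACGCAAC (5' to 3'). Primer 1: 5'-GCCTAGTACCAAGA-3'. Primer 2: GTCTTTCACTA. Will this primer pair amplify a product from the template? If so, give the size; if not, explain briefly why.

Primer 1 (GCCTAGTACCAAGA) matches the top strand at positions 11–24; it acts as a forward primer.
Primer 2's reverse complement is TAGTGAAAGAC, matching the top strand at positions 54–64; it acts as a reverse primer.
The 3' ends face each other across positions 11–64, giving a 54 bp product.

Yes — a 54 bp product.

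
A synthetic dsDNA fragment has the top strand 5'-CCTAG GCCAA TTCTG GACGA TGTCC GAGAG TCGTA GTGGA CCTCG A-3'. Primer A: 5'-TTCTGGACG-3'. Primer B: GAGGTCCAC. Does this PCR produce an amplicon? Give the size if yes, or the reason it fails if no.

Primer A (TTCTGGACG) matches the top strand at positions 11–19; it acts as a forward primer.
Primer B's reverse complement is GTGGACCTC, matching the top strand at positions 36–44; it acts as a reverse primer.
The 3' ends face each other across positions 11–44, giving a 34 bp product.

Yes — a 34 bp product.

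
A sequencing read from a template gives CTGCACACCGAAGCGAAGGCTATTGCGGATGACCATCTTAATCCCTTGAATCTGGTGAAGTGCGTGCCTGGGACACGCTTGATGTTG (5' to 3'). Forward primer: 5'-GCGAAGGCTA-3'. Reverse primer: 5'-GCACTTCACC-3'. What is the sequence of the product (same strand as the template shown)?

5'-GCGAAGGCTATTGCGGATGACCATCTTAATCCCTTGAATCTGGTGAAGTGC-3'

Forward primer GCGAAGGCTA is found on the top strand at positions 13–22.
Taking the reverse complement of GCACTTCACC gives GGTGAAGTGC, found at positions 54–63 on the template; the primer anneals here to the top strand with its 3' end pointing upstream.
The product is the template from position 13 through 63 (51 bp).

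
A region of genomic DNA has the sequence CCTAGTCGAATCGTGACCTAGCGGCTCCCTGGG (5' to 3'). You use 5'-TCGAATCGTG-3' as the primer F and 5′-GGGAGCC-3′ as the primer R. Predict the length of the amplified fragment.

Forward primer TCGAATCGTG is found on the top strand at positions 6–15.
Taking the reverse complement of GGGAGCC gives GGCTCCC, found at positions 23–29 on the template; the primer anneals here to the top strand with its 3' end pointing upstream.
The product runs from position 6 to position 29, so its length is 29 − 6 + 1 = 24 bp.

24 bp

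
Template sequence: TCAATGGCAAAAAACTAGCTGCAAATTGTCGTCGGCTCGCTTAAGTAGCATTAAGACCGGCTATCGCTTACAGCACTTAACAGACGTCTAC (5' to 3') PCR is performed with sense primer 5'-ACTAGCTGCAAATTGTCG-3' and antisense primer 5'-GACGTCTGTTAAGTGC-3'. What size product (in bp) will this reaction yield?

Scanning the template, ACTAGCTGCAAATTGTCG occurs at positions 14–31; this primer anneals to the bottom strand there with its 3' end pointing downstream.
The reverse primer's reverse complement is GCACTTAACAGACGTC, which matches the template at positions 73–88.
Product length = (reverse-primer end) − (forward-primer start) + 1 = 88 − 14 + 1 = 75 bp.

75 bp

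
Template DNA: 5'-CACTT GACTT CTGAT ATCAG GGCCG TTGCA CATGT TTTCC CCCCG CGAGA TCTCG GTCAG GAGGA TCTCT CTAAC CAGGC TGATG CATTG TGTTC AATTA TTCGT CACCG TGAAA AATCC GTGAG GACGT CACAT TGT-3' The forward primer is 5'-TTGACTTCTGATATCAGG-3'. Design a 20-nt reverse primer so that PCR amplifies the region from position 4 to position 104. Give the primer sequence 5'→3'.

The product's 3' end on the top strand is position 104.
The reverse primer anneals to the top strand over positions 85–104, i.e. to GCATTGTGTTCAATTATTCG.
Its sequence written 5'→3' is the reverse complement: CGAATAATTGAACACAATGC.

5'-CGAATAATTGAACACAATGC-3'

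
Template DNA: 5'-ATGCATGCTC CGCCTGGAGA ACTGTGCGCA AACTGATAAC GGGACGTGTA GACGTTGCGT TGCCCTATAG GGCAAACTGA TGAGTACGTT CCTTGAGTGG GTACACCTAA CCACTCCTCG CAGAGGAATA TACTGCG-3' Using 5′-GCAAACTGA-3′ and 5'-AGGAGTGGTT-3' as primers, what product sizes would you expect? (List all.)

The forward primer GCAAACTGA matches the top strand at positions 28–36, 72–80.
The reverse primer's reverse complement is AACCACTCCT, matching at positions 109–118.
Each forward site pairs with the reverse site to give a product ending at position 118: sizes 91, 47 bp.

91 bp, 47 bp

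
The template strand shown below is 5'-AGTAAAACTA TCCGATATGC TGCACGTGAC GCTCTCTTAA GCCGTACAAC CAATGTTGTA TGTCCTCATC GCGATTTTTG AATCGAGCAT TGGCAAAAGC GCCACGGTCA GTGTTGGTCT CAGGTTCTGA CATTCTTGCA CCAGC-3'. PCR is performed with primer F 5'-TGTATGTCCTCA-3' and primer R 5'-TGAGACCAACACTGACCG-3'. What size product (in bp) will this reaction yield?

Scanning the template, TGTATGTCCTCA occurs at positions 57–68; this primer anneals to the bottom strand there with its 3' end pointing downstream.
Taking the reverse complement of TGAGACCAACACTGACCG gives CGGTCAGTGTTGGTCTCA, found at positions 105–122 on the template; the primer anneals here to the top strand with its 3' end pointing upstream.
The product runs from position 57 to position 122, so its length is 122 − 57 + 1 = 66 bp.

66 bp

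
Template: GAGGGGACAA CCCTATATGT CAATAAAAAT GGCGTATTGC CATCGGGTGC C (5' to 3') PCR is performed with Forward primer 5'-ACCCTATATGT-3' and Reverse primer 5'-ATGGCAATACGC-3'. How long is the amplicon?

34 bp

Forward primer ACCCTATATGT is found on the top strand at positions 10–20.
The reverse primer's reverse complement is GCGTATTGCCAT, which matches the template at positions 32–43.
The product runs from position 10 to position 43, so its length is 43 − 10 + 1 = 34 bp.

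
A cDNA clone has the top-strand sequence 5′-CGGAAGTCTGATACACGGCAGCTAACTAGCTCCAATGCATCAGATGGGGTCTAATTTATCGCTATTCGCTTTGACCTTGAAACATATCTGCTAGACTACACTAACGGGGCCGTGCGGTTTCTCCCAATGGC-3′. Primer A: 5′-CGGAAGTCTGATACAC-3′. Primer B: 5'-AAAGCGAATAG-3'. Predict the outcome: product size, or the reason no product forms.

Yes — a 72 bp product.

Primer A (CGGAAGTCTGATACAC) matches the top strand at positions 1–16; it acts as a forward primer.
Primer B's reverse complement is CTATTCGCTTT, matching the top strand at positions 62–72; it acts as a reverse primer.
The 3' ends face each other across positions 1–72, giving a 72 bp product.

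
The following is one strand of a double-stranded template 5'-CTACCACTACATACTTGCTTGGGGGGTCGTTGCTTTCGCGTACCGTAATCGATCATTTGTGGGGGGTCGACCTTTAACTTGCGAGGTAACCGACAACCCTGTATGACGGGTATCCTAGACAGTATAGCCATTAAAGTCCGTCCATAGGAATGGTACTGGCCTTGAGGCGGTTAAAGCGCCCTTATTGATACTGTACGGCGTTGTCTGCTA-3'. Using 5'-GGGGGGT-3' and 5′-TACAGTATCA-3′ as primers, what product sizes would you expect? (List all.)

175 bp, 135 bp

The forward primer GGGGGGT matches the top strand at positions 21–27, 61–67.
The reverse primer's reverse complement is TGATACTGTA, matching at positions 186–195.
Each forward site pairs with the reverse site to give a product ending at position 195: sizes 175, 135 bp.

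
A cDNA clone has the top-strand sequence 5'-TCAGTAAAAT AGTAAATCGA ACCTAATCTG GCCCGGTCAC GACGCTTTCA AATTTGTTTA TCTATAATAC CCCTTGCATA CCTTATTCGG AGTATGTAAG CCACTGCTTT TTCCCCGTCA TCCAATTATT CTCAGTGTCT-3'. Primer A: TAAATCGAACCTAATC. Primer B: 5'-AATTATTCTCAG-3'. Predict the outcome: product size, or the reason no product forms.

Primer A (TAAATCGAACCTAATC) matches the top strand at positions 13–28 (3' end points downstream).
Primer B (AATTATTCTCAG) also matches the top strand directly, at positions 124–135 — its reverse complement CTGAGAATAATT is not present.
Both primers anneal to the bottom strand with 3' ends pointing the same way, so neither can prime synthesis back toward the other.

No product — both primers anneal to the same strand and extend in the same direction.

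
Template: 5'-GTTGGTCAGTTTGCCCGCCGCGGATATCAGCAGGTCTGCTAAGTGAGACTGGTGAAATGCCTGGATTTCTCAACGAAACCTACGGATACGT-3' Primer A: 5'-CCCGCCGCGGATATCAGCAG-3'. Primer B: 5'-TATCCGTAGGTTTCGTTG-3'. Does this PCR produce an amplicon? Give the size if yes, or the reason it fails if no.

Yes — a 75 bp product.

Primer A (CCCGCCGCGGATATCAGCAG) matches the top strand at positions 14–33; it acts as a forward primer.
Primer B's reverse complement is CAACGAAACCTACGGATA, matching the top strand at positions 71–88; it acts as a reverse primer.
The 3' ends face each other across positions 14–88, giving a 75 bp product.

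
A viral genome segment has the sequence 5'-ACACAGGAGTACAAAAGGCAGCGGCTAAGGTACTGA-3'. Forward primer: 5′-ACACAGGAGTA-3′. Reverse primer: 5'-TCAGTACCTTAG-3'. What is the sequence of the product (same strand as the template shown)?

Scanning the template, ACACAGGAGTA occurs at positions 1–11; this primer anneals to the bottom strand there with its 3' end pointing downstream.
Taking the reverse complement of TCAGTACCTTAG gives CTAAGGTACTGA, found at positions 25–36 on the template; the primer anneals here to the top strand with its 3' end pointing upstream.
The product is the template from position 1 through 36 (36 bp).

5'-ACACAGGAGTACAAAAGGCAGCGGCTAAGGTACTGA-3'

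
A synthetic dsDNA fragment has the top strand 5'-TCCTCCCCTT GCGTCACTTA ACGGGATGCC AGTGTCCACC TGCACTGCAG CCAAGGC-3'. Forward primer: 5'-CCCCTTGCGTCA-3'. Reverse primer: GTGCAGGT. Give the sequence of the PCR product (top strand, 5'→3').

Forward primer CCCCTTGCGTCA is found on the top strand at positions 5–16.
Reverse complement of the reverse primer: ACCTGCAC. This occurs on the top strand at positions 38–45.
The product is the template from position 5 through 45 (41 bp).

5'-CCCCTTGCGTCACTTAACGGGATGCCAGTGTCCACCTGCAC-3'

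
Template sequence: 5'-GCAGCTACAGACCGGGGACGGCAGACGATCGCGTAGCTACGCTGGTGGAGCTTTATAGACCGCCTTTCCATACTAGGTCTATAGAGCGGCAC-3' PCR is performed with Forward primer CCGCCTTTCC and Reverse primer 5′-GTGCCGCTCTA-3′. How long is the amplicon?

The forward primer matches the template at positions 60–69.
Reverse complement of the reverse primer: TAGAGCGGCAC. This occurs on the top strand at positions 82–92.
Product length = (reverse-primer end) − (forward-primer start) + 1 = 92 − 60 + 1 = 33 bp.

33 bp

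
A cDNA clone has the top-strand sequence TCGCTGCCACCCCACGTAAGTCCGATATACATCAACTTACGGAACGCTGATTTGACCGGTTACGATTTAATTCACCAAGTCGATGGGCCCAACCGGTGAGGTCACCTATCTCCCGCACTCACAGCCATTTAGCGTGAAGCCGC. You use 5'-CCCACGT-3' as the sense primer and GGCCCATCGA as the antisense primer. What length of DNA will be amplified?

The forward primer matches the template at positions 11–17.
Taking the reverse complement of GGCCCATCGA gives TCGATGGGCC, found at positions 80–89 on the template; the primer anneals here to the top strand with its 3' end pointing upstream.
Amplicon spans positions 11–89: 79 bp.

79 bp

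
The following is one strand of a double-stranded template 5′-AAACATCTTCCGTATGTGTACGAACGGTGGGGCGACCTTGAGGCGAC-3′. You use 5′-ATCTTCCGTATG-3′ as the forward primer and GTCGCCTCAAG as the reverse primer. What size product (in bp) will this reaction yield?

Scanning the template, ATCTTCCGTATG occurs at positions 5–16; this primer anneals to the bottom strand there with its 3' end pointing downstream.
Taking the reverse complement of GTCGCCTCAAG gives CTTGAGGCGAC, found at positions 37–47 on the template; the primer anneals here to the top strand with its 3' end pointing upstream.
Product length = (reverse-primer end) − (forward-primer start) + 1 = 47 − 5 + 1 = 43 bp.

43 bp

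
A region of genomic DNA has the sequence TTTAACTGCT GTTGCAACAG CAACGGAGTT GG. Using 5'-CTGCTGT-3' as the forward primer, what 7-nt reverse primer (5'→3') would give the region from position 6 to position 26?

5'-CCGTTGC-3'

The product's 3' end on the top strand is position 26.
The reverse primer anneals to the top strand over positions 20–26, i.e. to GCAACGG.
Its sequence written 5'→3' is the reverse complement: CCGTTGC.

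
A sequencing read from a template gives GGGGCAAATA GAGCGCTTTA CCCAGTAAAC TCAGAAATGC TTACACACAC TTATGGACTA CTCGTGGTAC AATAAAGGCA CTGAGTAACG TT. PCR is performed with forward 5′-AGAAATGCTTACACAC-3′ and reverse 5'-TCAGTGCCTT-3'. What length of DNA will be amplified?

52 bp

Scanning the template, AGAAATGCTTACACAC occurs at positions 33–48; this primer anneals to the bottom strand there with its 3' end pointing downstream.
Reverse complement of the reverse primer: AAGGCACTGA. This occurs on the top strand at positions 75–84.
The product runs from position 33 to position 84, so its length is 84 − 33 + 1 = 52 bp.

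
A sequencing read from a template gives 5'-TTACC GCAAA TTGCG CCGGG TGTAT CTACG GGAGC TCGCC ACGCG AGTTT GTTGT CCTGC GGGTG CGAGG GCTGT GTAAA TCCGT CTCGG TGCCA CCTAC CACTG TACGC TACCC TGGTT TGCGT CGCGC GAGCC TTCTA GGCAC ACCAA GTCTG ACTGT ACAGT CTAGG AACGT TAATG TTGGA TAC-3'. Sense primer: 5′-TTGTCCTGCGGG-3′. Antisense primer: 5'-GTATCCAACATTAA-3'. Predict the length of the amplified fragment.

Scanning the template, TTGTCCTGCGGG occurs at positions 52–63; this primer anneals to the bottom strand there with its 3' end pointing downstream.
The reverse primer's reverse complement is TTAATGTTGGATAC, which matches the template at positions 175–188.
Amplicon spans positions 52–188: 137 bp.

137 bp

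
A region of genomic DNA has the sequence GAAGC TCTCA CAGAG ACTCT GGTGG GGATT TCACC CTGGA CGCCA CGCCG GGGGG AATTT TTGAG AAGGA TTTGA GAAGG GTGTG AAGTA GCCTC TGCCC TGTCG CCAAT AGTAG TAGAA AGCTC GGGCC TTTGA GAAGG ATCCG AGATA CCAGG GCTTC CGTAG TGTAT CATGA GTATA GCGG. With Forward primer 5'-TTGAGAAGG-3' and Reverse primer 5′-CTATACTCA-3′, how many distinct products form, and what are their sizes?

The forward primer TTGAGAAGG matches the top strand at positions 61–69, 72–80, 132–140.
The reverse primer's reverse complement is TGAGTATAG, matching at positions 173–181.
Each forward site pairs with the reverse site to give a product ending at position 181: sizes 121, 110, 50 bp.

Three products: 121 bp, 110 bp, 50 bp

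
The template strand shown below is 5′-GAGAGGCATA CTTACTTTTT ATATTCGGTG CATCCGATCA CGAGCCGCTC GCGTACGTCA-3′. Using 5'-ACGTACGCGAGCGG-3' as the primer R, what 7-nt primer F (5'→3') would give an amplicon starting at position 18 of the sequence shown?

5'-TTTATAT-3'

The reverse primer's reverse complement CCGCTCGCGTACGT matches the template at positions 45–58; the product starts at position 18.
The forward primer is identical to the top strand over positions 18–24: TTTATAT.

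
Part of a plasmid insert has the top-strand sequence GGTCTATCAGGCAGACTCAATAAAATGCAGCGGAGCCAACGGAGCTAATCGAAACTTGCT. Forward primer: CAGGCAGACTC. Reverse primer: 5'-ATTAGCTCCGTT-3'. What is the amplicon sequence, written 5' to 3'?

5'-CAGGCAGACTCAATAAAATGCAGCGGAGCCAACGGAGCTAAT-3'

Scanning the template, CAGGCAGACTC occurs at positions 8–18; this primer anneals to the bottom strand there with its 3' end pointing downstream.
Reverse complement of the reverse primer: AACGGAGCTAAT. This occurs on the top strand at positions 38–49.
The product is the template from position 8 through 49 (42 bp).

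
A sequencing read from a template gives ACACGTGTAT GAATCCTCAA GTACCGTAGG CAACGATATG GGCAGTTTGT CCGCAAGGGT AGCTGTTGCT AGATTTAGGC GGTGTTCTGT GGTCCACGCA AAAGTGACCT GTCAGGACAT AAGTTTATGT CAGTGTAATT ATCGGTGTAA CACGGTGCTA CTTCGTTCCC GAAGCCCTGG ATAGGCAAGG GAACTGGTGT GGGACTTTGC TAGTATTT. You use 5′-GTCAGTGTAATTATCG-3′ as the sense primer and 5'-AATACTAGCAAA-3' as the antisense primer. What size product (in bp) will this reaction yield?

89 bp

Forward primer GTCAGTGTAATTATCG is found on the top strand at positions 129–144.
The reverse primer's reverse complement is TTTGCTAGTATT, which matches the template at positions 206–217.
The product runs from position 129 to position 217, so its length is 217 − 129 + 1 = 89 bp.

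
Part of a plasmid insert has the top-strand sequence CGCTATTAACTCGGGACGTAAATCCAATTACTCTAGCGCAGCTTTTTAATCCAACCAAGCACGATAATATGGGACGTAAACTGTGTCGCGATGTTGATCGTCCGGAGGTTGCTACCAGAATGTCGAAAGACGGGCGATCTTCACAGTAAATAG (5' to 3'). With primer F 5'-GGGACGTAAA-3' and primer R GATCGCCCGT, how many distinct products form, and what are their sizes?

The forward primer GGGACGTAAA matches the top strand at positions 13–22, 71–80.
The reverse primer's reverse complement is ACGGGCGATC, matching at positions 130–139.
Each forward site pairs with the reverse site to give a product ending at position 139: sizes 127, 69 bp.

Two products: 127 bp, 69 bp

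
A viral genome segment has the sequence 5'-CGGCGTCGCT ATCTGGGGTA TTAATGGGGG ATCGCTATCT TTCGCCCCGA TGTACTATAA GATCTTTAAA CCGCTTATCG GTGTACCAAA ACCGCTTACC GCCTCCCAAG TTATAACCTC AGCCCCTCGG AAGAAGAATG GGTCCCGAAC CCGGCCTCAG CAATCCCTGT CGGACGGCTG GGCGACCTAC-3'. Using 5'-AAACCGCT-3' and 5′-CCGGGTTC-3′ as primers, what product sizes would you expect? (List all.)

87 bp, 66 bp

The forward primer AAACCGCT matches the top strand at positions 68–75, 89–96.
The reverse primer's reverse complement is GAACCCGG, matching at positions 147–154.
Each forward site pairs with the reverse site to give a product ending at position 154: sizes 87, 66 bp.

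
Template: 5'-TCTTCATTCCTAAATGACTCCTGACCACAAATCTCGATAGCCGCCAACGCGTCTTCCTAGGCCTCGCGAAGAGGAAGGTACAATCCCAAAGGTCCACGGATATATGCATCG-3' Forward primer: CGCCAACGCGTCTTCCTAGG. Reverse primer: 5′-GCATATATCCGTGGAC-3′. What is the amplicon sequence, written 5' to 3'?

5'-CGCCAACGCGTCTTCCTAGGCCTCGCGAAGAGGAAGGTACAATCCCAAAGGTCCACGGATATATGC-3'

Scanning the template, CGCCAACGCGTCTTCCTAGG occurs at positions 42–61; this primer anneals to the bottom strand there with its 3' end pointing downstream.
Taking the reverse complement of GCATATATCCGTGGAC gives GTCCACGGATATATGC, found at positions 92–107 on the template; the primer anneals here to the top strand with its 3' end pointing upstream.
The product is the template from position 42 through 107 (66 bp).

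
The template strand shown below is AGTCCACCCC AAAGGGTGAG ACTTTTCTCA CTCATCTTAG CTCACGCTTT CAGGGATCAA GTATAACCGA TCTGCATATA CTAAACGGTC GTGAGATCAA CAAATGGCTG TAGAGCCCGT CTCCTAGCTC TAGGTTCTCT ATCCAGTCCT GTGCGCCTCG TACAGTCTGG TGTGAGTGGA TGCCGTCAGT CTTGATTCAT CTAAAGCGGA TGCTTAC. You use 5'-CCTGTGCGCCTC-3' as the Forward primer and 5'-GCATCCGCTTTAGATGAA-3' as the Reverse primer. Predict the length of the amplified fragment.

66 bp

The forward primer matches the template at positions 148–159.
Taking the reverse complement of GCATCCGCTTTAGATGAA gives TTCATCTAAAGCGGATGC, found at positions 196–213 on the template; the primer anneals here to the top strand with its 3' end pointing upstream.
The product runs from position 148 to position 213, so its length is 213 − 148 + 1 = 66 bp.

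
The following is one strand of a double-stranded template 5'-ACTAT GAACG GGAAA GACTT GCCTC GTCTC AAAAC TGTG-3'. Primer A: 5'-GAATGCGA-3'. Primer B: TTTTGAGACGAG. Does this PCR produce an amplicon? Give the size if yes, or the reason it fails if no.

No product — primer A has no binding site in the template.

Primer A (GAATGCGA) does not match the top strand, and its reverse complement TCGCATTC does not match either.
With no annealing site for primer A, no amplification occurs.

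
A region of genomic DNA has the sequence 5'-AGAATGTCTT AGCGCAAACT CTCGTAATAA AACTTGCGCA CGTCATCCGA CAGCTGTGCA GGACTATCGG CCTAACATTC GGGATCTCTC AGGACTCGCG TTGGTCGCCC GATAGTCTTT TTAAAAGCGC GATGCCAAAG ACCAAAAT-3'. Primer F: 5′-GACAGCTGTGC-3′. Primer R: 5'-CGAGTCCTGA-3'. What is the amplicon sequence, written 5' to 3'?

5'-GACAGCTGTGCAGGACTATCGGCCTAACATTCGGGATCTCTCAGGACTCG-3'

The forward primer matches the template at positions 49–59.
Taking the reverse complement of CGAGTCCTGA gives TCAGGACTCG, found at positions 89–98 on the template; the primer anneals here to the top strand with its 3' end pointing upstream.
The product is the template from position 49 through 98 (50 bp).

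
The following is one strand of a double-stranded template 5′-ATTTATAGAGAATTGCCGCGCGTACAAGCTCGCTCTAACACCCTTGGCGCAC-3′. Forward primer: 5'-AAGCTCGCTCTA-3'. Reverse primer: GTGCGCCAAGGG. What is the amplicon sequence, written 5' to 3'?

5'-AAGCTCGCTCTAACACCCTTGGCGCAC-3'

Scanning the template, AAGCTCGCTCTA occurs at positions 26–37; this primer anneals to the bottom strand there with its 3' end pointing downstream.
Reverse complement of the reverse primer: CCCTTGGCGCAC. This occurs on the top strand at positions 41–52.
The product is the template from position 26 through 52 (27 bp).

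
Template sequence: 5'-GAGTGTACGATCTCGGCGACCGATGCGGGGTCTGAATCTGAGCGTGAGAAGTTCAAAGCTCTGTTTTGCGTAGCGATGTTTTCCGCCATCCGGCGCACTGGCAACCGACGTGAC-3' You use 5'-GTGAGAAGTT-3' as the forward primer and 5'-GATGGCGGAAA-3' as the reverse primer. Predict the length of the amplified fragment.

47 bp

Scanning the template, GTGAGAAGTT occurs at positions 44–53; this primer anneals to the bottom strand there with its 3' end pointing downstream.
Taking the reverse complement of GATGGCGGAAA gives TTTCCGCCATC, found at positions 80–90 on the template; the primer anneals here to the top strand with its 3' end pointing upstream.
The product runs from position 44 to position 90, so its length is 90 − 44 + 1 = 47 bp.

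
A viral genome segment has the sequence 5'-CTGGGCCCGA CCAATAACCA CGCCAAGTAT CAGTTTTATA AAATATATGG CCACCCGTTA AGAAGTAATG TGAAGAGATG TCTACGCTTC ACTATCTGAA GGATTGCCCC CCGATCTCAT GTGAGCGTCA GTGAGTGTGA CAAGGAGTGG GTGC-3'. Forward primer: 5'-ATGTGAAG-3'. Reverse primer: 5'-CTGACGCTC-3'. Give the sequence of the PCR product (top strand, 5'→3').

Scanning the template, ATGTGAAG occurs at positions 68–75; this primer anneals to the bottom strand there with its 3' end pointing downstream.
The reverse primer's reverse complement is GAGCGTCAG, which matches the template at positions 123–131.
The product is the template from position 68 through 131 (64 bp).

5'-ATGTGAAGAGATGTCTACGCTTCACTATCTGAAGGATTGCCCCCCGATCTCATGTGAGCGTCAG-3'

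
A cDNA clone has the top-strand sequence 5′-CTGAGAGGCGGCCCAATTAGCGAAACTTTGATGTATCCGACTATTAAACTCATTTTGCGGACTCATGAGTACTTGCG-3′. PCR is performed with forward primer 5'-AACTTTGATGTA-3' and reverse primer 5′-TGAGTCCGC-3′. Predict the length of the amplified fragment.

42 bp

The forward primer matches the template at positions 24–35.
Taking the reverse complement of TGAGTCCGC gives GCGGACTCA, found at positions 57–65 on the template; the primer anneals here to the top strand with its 3' end pointing upstream.
Product length = (reverse-primer end) − (forward-primer start) + 1 = 65 − 24 + 1 = 42 bp.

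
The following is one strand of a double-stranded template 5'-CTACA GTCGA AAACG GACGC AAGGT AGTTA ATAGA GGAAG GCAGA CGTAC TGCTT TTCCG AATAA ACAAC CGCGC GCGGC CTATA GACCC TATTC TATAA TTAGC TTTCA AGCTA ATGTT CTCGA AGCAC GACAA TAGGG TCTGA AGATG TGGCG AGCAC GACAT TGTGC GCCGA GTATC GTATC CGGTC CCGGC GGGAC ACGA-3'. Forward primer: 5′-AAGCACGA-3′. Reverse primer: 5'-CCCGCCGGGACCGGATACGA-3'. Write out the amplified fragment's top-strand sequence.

Forward primer AAGCACGA is found on the top strand at positions 125–132.
The reverse primer's reverse complement is TCGTATCCGGTCCCGGCGGG, which matches the template at positions 179–198.
The product is the template from position 125 through 198 (74 bp).

5'-AAGCACGACAATAGGGTCTGAAGATGTGGCGAGCACGACATTGTGCGCCGAGTATCGTATCCGGTCCCGGCGGG-3'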